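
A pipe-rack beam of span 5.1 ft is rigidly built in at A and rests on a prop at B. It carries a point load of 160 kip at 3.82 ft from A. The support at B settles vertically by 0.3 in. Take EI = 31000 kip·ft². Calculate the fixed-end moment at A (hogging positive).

M_A = 185.3 kip·ft

Take the reaction at B as the redundant and release it; the primary structure is a cantilever fixed at A.
Deflection at B on the released cantilever, summing each load's contribution:
  point load 160 at a = 3.82: Pa²(3L − a)/(6EI) = 4467/EI
Flexibility coefficient — unit upward force at B: δ_{BB} = L³/(3EI) = 44.22/EI.
With EI = 31000 kip·ft²: δ_0 = 0.1441 ft and δ_{BB} = 0.001426 ft/kip.
Compatibility — the beam at B must follow the support down by 0.025 ft: δ_0 − R_B·δ_{BB} = 0.025, so R_B = (0.1441 − 0.025)/0.001426 = 83.5 kip.
Moment equilibrium about A: M_A = Σ(load moments about A) − R_B·L = 611.2 − 83.5×5.1 = 185.3 kip·ft.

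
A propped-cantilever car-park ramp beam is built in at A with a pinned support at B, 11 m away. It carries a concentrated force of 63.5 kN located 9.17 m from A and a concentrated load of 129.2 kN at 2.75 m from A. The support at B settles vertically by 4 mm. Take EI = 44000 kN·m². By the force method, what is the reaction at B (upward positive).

Take the reaction at B as the redundant and release it; the primary structure is a cantilever fixed at A.
Downward deflection at the released point B due to the loads:
  point load 63.5 at a = 9.17: Pa²(3L − a)/(6EI) = 21207/EI
  point load 129.2 at a = 2.75: Pa²(3L − a)/(6EI) = 4926/EI
  δ_0 = 26133/EI
Tip deflection under a unit load at B: L³/(3EI) = 443.7/EI.
With EI = 44000 kN·m²: δ_0 = 0.59394 m and δ_{BB} = 0.010083 m/kN.
Compatibility — the beam at B must follow the support down by 0.004 m: δ_0 − R_B·δ_{BB} = 0.004, so R_B = (0.59394 − 0.004)/0.010083 = 58.51 kN.

R_B = 58.51 kN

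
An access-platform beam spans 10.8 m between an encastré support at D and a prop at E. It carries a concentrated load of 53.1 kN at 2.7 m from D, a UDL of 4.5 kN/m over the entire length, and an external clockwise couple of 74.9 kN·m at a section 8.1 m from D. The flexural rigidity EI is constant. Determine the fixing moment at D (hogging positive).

Release the roller at E. Primary structure: cantilever fixed at D.
Primary-structure tip deflection at E by superposition:
  point load 53.1 at a = 2.7: Pa²(3L − a)/(6EI) = 1916/EI
  UDL 4.5: wL⁴/(8EI) = 7653/EI
  clockwise couple 74.9 at a = 8.1: M₀a(2L − a)/(2EI) = 4095/EI
  δ_0 = 13664/EI
Flexibility coefficient — unit upward force at E: δ_{EE} = L³/(3EI) = 419.9/EI.
Compatibility at E: δ_0 − R_E·δ_{EE} = 0, so R_E = 13664/419.9 = 32.54 kN.
Moment equilibrium about D: M_D = Σ(load moments about D) − R_E·L = 480.7 − 32.54×10.8 = 129.3 kN·m.

M_D = 129.3 kN·m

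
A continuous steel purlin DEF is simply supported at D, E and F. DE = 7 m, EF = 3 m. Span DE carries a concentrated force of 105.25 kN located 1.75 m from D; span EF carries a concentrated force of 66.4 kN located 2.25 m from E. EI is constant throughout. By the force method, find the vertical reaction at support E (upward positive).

R_E = 75.03 kN

Insert a hinge at E; M_E is the redundant, and each span becomes simply supported.
End slopes at the hinge E, treating each span as simply supported:
  span DE: point load 105.25 at a = 1.75: Pab(L + a)/(6LEI) = 201.5/EI
  span EF: point load 66.4 at a = 2.25: Pab(L + b)/(6LEI) = 23.34/EI
  relative rotation θ_0 = (201.5 + 23.34)/EI = 224.8/EI
A unit hogging moment at E produces rotation L₁/(3EI) + L₂/(3EI) = 3.333/EI.
Compatibility: M_E·(L₁+L₂)/(3EI) = θ_0, giving M_E = 67.44 kN·m (hogging).
Span DE, ΣM about D with M_E applied at E: R_E^{DE}·7 = 184.2 + 67.44, so R_E^{DE} = 35.95 kN and R_D = 105.2 − 35.95 = 69.3 kN.
Span EF, ΣM about F: R_E^{EF}·3 = 49.8 + 67.44, so R_E^{EF} = 39.08 kN and R_F = 66.4 − 39.08 = 27.32 kN.
R_E = 35.95 + 39.08 = 75.03 kN.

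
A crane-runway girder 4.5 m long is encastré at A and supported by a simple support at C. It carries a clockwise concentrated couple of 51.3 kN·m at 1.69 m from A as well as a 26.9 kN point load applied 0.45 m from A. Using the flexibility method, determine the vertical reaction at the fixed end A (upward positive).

Choose R_C as the redundant. The primary structure is the cantilever fixed at A.
Deflection at C on the released cantilever, summing each load's contribution:
  clockwise couple 51.3 at a = 1.69: M₀a(2L − a)/(2EI) = 316.9/EI
  point load 26.9 at a = 0.45: Pa²(3L − a)/(6EI) = 11.85/EI
  δ_0 = 328.7/EI
Tip deflection under a unit load at C: L³/(3EI) = 30.38/EI.
Compatibility at C: δ_0 − R_C·δ_{CC} = 0, so R_C = 328.7/30.38 = 10.82 kN.
Vertical equilibrium: R_A = ΣP − R_C = 26.9 − 10.82 = 16.08 kN.

R_A = 16.08 kN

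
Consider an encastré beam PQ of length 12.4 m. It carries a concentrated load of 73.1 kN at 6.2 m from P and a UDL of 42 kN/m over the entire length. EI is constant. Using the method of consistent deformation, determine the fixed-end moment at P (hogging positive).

Take the two fixed-end moments M_P, M_Q as redundants; the released structure is the simple span PQ.
End rotations of the released simple span under the applied load (×1/EI):
  at P: point load 73.1 at a = 6.2: Pab(L + b)/(6LEI) = 702.5/EI
  at Q: point load 73.1 at a = 6.2: Pab(L + a)/(6LEI) = 702.5/EI
  at P: UDL 42: wL³/(24EI) = 3337/EI
  at Q: UDL 42: wL³/(24EI) = 3337/EI
  θ_P0 = 4039/EI,  θ_Q0 = 4039/EI
Flexibility coefficients: a unit moment at one end gives L/(3EI) there and L/(6EI) at the far end, so f₁₁ = f₂₂ = 4.133/EI and f₁₂ = f₂₁ = 2.067/EI.
Compatibility — zero rotation at each built-in end:
  4.133 M_P + 2.067 M_Q = 4039
  2.067 M_P + 4.133 M_Q = 4039
Solving the pair gives M_P = 651.5 kN·m and M_Q = 651.5 kN·m (hogging).

M_P = 651.5 kN·m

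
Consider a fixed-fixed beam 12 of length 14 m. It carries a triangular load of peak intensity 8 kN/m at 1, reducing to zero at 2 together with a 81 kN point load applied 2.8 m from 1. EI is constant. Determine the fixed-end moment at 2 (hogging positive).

Release both end moments; the primary structure is a simply-supported span 12 with redundants M_1 and M_2.
End rotations of the released simple span under the applied load (×1/EI):
  at 1: triangular load, peak 8: w₀L³/(45EI) = 487.8/EI
  at 2: triangular load, peak 8: 7w₀L³/(360EI) = 426.8/EI
  at 1: point load 81 at a = 2.8: Pab(L + b)/(6LEI) = 762/EI
  at 2: point load 81 at a = 2.8: Pab(L + a)/(6LEI) = 508/EI
  θ_10 = 1250/EI,  θ_20 = 934.9/EI
Flexibility coefficients: a unit moment at one end gives L/(3EI) there and L/(6EI) at the far end, so f₁₁ = f₂₂ = 4.667/EI and f₁₂ = f₂₁ = 2.333/EI.
Compatibility — zero rotation at each built-in end:
  4.667 M_1 + 2.333 M_2 = 1250
  2.333 M_1 + 4.667 M_2 = 934.9
Solving the pair gives M_1 = 223.6 kN·m and M_2 = 88.55 kN·m (hogging).

M_2 = 88.55 kN·m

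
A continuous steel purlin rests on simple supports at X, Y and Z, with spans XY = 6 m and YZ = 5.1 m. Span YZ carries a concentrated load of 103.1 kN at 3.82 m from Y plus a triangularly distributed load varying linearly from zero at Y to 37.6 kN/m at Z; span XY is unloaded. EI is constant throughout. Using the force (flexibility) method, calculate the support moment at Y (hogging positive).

M_Y = 54.62 kN·m

Take M_Y as the redundant. Released structure: two simple spans XY and YZ with a hinge at Y.
Rotations at Y on the released spans (each span's end-slope, ×1/EI):
  span YZ: point load 103.1 at a = 3.82: Pab(L + b)/(6LEI) = 105.1/EI
  span YZ: triangular load, peak 37.6: 7w₀L³/(360EI) = 96.98/EI
  relative rotation θ_0 = (0 + 202.1)/EI = 202.1/EI
A unit hogging moment at Y produces rotation L₁/(3EI) + L₂/(3EI) = 3.7/EI.
Slope continuity at Y: θ_0 = M_Y·3.7/EI, so M_Y = 202.1/3.7 = 54.62 kN·m (hogging).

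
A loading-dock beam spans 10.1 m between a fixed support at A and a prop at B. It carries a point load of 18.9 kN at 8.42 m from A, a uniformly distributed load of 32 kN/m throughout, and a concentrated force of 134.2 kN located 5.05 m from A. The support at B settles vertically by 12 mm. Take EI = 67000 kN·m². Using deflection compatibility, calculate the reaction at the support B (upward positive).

R_B = 175 kN

Release the roller at B. Primary structure: cantilever fixed at A.
Free-end deflection of the primary structure under the applied loading (downward +):
  point load 18.9 at a = 8.42: Pa²(3L − a)/(6EI) = 4886/EI
  UDL 32: wL⁴/(8EI) = 41624/EI
  point load 134.2 at a = 5.05: Pa²(3L − a)/(6EI) = 14403/EI
  δ_0 = 60913/EI
Flexibility coefficient — unit upward force at B: δ_{BB} = L³/(3EI) = 343.4/EI.
With EI = 67000 kN·m²: δ_0 = 0.90915 m and δ_{BB} = 0.005126 m/kN.
Compatibility — the beam at B must follow the support down by 0.012 m: δ_0 − R_B·δ_{BB} = 0.012, so R_B = (0.90915 − 0.012)/0.005126 = 175 kN.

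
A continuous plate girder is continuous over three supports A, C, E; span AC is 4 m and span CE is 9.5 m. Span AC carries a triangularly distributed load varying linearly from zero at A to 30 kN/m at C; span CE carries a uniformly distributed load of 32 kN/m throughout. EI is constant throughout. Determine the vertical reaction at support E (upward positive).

R_E = 124.3 kN

Insert a hinge at C; M_C is the redundant, and each span becomes simply supported.
End slopes at the hinge C, treating each span as simply supported:
  span AC: triangular load, peak 30: w₀L³/(45EI) = 42.67/EI
  span CE: UDL 32: wL³/(24EI) = 1143/EI
  relative rotation θ_0 = (42.67 + 1143)/EI = 1186/EI
A unit hogging moment at C produces rotation L₁/(3EI) + L₂/(3EI) = 4.5/EI.
Compatibility: M_C·(L₁+L₂)/(3EI) = θ_0, giving M_C = 263.5 kN·m (hogging).
Span CE, ΣM about E: R_C^{CE}·9.5 = 1444 + 263.5, so R_C^{CE} = 179.7 kN and R_E = 304 − 179.7 = 124.3 kN.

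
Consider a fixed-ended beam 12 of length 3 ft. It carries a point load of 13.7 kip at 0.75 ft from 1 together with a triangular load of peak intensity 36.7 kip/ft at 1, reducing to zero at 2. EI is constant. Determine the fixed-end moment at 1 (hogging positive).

Release both end moments; the primary structure is a simply-supported span 12 with redundants M_1 and M_2.
On the primary (simply-supported) span, the end slopes from the loading are:
  at 1: point load 13.7 at a = 0.75: Pab(L + b)/(6LEI) = 6.743/EI
  at 2: point load 13.7 at a = 0.75: Pab(L + a)/(6LEI) = 4.816/EI
  at 1: triangular load, peak 36.7: w₀L³/(45EI) = 22.02/EI
  at 2: triangular load, peak 36.7: 7w₀L³/(360EI) = 19.27/EI
  θ_10 = 28.76/EI,  θ_20 = 24.08/EI
Flexibility coefficients: a unit moment at one end gives L/(3EI) there and L/(6EI) at the far end, so f₁₁ = f₂₂ = 1/EI and f₁₂ = f₂₁ = 0.5/EI.
Compatibility — zero rotation at each built-in end:
  1 M_1 + 0.5 M_2 = 28.76
  0.5 M_1 + 1 M_2 = 24.08
Solving the pair gives M_1 = 22.29 kip·ft and M_2 = 12.94 kip·ft (hogging).

M_1 = 22.29 kip·ft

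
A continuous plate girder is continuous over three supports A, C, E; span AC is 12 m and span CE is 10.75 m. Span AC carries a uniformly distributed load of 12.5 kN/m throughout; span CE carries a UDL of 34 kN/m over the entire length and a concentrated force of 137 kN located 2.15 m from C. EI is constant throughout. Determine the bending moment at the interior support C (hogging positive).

Insert a hinge at C; M_C is the redundant, and each span becomes simply supported.
Rotations at C on the released spans (each span's end-slope, ×1/EI):
  span AC: UDL 12.5: wL³/(24EI) = 900/EI
  span CE: UDL 34: wL³/(24EI) = 1760/EI
  span CE: point load 137 at a = 2.15: Pab(L + b)/(6LEI) = 759.9/EI
  relative rotation θ_0 = (900 + 2520)/EI = 3420/EI
A unit hogging moment at C produces rotation L₁/(3EI) + L₂/(3EI) = 7.583/EI.
Slope continuity at C: θ_0 = M_C·7.583/EI, so M_C = 3420/7.583 = 451 kN·m (hogging).

M_C = 451 kN·m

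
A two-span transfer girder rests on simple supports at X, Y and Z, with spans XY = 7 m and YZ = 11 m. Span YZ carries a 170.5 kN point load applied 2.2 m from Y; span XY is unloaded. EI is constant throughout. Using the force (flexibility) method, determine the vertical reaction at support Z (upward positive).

R_Z = 19.1 kN

Take M_Y as the redundant. Released structure: two simple spans XY and YZ with a hinge at Y.
End slopes at the hinge Y, treating each span as simply supported:
  span YZ: point load 170.5 at a = 2.2: Pab(L + b)/(6LEI) = 990.3/EI
  relative rotation θ_0 = (0 + 990.3)/EI = 990.3/EI
A unit hogging moment at Y produces rotation L₁/(3EI) + L₂/(3EI) = 6/EI.
Compatibility: M_Y·(L₁+L₂)/(3EI) = θ_0, giving M_Y = 165 kN·m (hogging).
Span YZ, ΣM about Z: R_Y^{YZ}·11 = 1500 + 165, so R_Y^{YZ} = 151.4 kN and R_Z = 170.5 − 151.4 = 19.1 kN.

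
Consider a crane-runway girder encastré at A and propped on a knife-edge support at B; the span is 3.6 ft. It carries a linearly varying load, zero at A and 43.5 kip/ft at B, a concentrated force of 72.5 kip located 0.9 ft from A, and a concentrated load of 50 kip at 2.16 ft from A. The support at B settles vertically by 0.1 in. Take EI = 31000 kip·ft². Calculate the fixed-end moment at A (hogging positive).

M_A = 165.7 kip·ft

Remove the prop at B; the released (primary) structure is a cantilever built in at A.
Primary-structure tip deflection at B by superposition:
  triangular load, peak 43.5 at the free end: 11w₀L⁴/(120EI) = 669.7/EI
  point load 72.5 at a = 0.9: Pa²(3L − a)/(6EI) = 96.9/EI
  point load 50 at a = 2.16: Pa²(3L − a)/(6EI) = 335.9/EI
  δ_0 = 1103/EI
Tip deflection under a unit load at B: L³/(3EI) = 15.55/EI.
With EI = 31000 kip·ft²: δ_0 = 0.035567 ft and δ_{BB} = 0.000502 ft/kip.
Compatibility — the beam at B must follow the support down by 0.008333 ft: δ_0 − R_B·δ_{BB} = 0.008333, so R_B = (0.035567 − 0.008333)/0.000502 = 54.28 kip.
Moment equilibrium about A: M_A = Σ(load moments about A) − R_B·L = 361.2 − 54.28×3.6 = 165.7 kip·ft.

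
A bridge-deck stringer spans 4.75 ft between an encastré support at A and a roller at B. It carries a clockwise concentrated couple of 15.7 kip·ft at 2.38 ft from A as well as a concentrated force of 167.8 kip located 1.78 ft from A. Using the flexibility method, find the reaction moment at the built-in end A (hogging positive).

Take the reaction at B as the redundant and release it; the primary structure is a cantilever fixed at A.
Free-end deflection of the primary structure under the applied loading (downward +):
  clockwise couple 15.7 at a = 2.38: M₀a(2L − a)/(2EI) = 133/EI
  point load 167.8 at a = 1.78: Pa²(3L − a)/(6EI) = 1105/EI
  δ_0 = 1238/EI
Tip deflection under a unit load at B: L³/(3EI) = 35.72/EI.
Compatibility at B: δ_0 − R_B·δ_{BB} = 0, so R_B = 1238/35.72 = 34.65 kip.
Moment equilibrium about A: M_A = Σ(load moments about A) − R_B·L = 314.4 − 34.65×4.75 = 149.8 kip·ft.

M_A = 149.8 kip·ft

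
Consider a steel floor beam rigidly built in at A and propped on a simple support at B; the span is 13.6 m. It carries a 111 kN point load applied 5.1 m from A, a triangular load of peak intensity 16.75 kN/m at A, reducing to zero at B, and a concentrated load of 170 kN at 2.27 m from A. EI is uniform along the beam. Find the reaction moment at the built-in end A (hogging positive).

M_A = 788.7 kN·m

Choose R_B as the redundant. The primary structure is the cantilever fixed at A.
Primary-structure tip deflection at B by superposition:
  point load 111 at a = 5.1: Pa²(3L − a)/(6EI) = 17178/EI
  triangular load, peak 16.75 at the fixed end: w₀L⁴/(30EI) = 19101/EI
  point load 170 at a = 2.27: Pa²(3L − a)/(6EI) = 5625/EI
  δ_0 = 41904/EI
Flexibility coefficient — unit upward force at B: δ_{BB} = L³/(3EI) = 838.5/EI.
Compatibility at B: δ_0 − R_B·δ_{BB} = 0, so R_B = 41904/838.5 = 49.98 kN.
Moment equilibrium about A: M_A = Σ(load moments about A) − R_B·L = 1468 − 49.98×13.6 = 788.7 kN·m.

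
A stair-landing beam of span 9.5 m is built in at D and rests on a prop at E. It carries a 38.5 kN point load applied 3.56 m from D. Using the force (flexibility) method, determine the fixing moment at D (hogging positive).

Take the reaction at E as the redundant and release it; the primary structure is a cantilever fixed at D.
Primary-structure tip deflection at E by superposition:
  point load 38.5 at a = 3.56: Pa²(3L − a)/(6EI) = 2028/EI
Flexibility coefficient — unit upward force at E: δ_{EE} = L³/(3EI) = 285.8/EI.
Compatibility at E: δ_0 − R_E·δ_{EE} = 0, so R_E = 2028/285.8 = 7.097 kN.
Moment equilibrium about D: M_D = Σ(load moments about D) − R_E·L = 137.1 − 7.097×9.5 = 69.64 kN·m.

M_D = 69.64 kN·m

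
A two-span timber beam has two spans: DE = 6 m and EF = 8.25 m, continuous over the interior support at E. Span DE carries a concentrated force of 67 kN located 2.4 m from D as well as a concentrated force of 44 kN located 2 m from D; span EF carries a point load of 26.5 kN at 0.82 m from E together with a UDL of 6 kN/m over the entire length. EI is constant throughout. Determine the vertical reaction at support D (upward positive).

R_D = 55.33 kN

Insert a hinge at E; M_E is the redundant, and each span becomes simply supported.
End slopes at the hinge E, treating each span as simply supported:
  span DE: point load 67 at a = 2.4: Pab(L + a)/(6LEI) = 135.1/EI
  span DE: point load 44 at a = 2: Pab(L + a)/(6LEI) = 78.22/EI
  span EF: point load 26.5 at a = 0.82: Pab(L + b)/(6LEI) = 51.14/EI
  span EF: UDL 6: wL³/(24EI) = 140.4/EI
  relative rotation θ_0 = (213.3 + 191.5)/EI = 404.8/EI
A unit hogging moment at E produces rotation L₁/(3EI) + L₂/(3EI) = 4.75/EI.
Slope continuity at E: θ_0 = M_E·4.75/EI, so M_E = 404.8/4.75 = 85.22 kN·m (hogging).
Span DE, ΣM about D with M_E applied at E: R_E^{DE}·6 = 248.8 + 85.22, so R_E^{DE} = 55.67 kN and R_D = 111 − 55.67 = 55.33 kN.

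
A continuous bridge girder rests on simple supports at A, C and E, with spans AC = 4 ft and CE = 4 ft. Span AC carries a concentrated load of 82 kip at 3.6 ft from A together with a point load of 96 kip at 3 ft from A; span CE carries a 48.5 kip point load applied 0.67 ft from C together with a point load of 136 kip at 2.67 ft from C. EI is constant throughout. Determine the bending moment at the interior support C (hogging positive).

Release continuity at C by inserting a hinge; the redundant is the internal moment M_C. The primary structure is two simply-supported spans AC and CE.
Rotations at C on the released spans (each span's end-slope, ×1/EI):
  span AC: point load 82 at a = 3.6: Pab(L + a)/(6LEI) = 37.39/EI
  span AC: point load 96 at a = 3: Pab(L + a)/(6LEI) = 84/EI
  span CE: point load 48.5 at a = 0.67: Pab(L + b)/(6LEI) = 33.05/EI
  span CE: point load 136 at a = 2.67: Pab(L + b)/(6LEI) = 107.3/EI
  relative rotation θ_0 = (121.4 + 140.3)/EI = 261.7/EI
A unit hogging moment at C produces rotation L₁/(3EI) + L₂/(3EI) = 2.667/EI.
Slope continuity at C: θ_0 = M_C·2.667/EI, so M_C = 261.7/2.667 = 98.14 kip·ft (hogging).

M_C = 98.14 kip·ft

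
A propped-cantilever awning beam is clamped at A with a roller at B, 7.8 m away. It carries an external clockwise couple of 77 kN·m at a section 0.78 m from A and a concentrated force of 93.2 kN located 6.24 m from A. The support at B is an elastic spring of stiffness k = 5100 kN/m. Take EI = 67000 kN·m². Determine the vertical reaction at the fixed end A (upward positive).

Release the roller at B. Primary structure: cantilever fixed at A.
Free-end deflection of the primary structure under the applied loading (downward +):
  clockwise couple 77 at a = 0.78: M₀a(2L − a)/(2EI) = 445/EI
  point load 93.2 at a = 6.24: Pa²(3L − a)/(6EI) = 10379/EI
  δ_0 = 10824/EI
Flexibility coefficient — unit upward force at B: δ_{BB} = L³/(3EI) = 158.2/EI.
With EI = 67000 kN·m²: δ_0 = 0.16155 m and δ_{BB} = 0.002361 m/kN.
Compatibility — the spring shortens by R_B/k under the reaction it provides: δ_0 − R_B·δ_{BB} = R_B/k. With 1/k = 0.000196 m/kN, R_B = δ_0 / (δ_{BB} + 1/k) = 0.16155 / (0.002361 + 0.000196) = 63.18 kN.
Vertical equilibrium: R_A = ΣP − R_B = 93.2 − 63.18 = 30.02 kN.

R_A = 30.02 kN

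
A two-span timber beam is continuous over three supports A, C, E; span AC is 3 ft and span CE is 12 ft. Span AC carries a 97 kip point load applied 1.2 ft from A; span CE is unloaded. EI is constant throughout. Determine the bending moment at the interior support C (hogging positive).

M_C = 9.778 kip·ft

Insert a hinge at C; M_C is the redundant, and each span becomes simply supported.
Rotations at C on the released spans (each span's end-slope, ×1/EI):
  span AC: point load 97 at a = 1.2: Pab(L + a)/(6LEI) = 48.89/EI
  relative rotation θ_0 = (48.89 + 0)/EI = 48.89/EI
A unit hogging moment at C produces rotation L₁/(3EI) + L₂/(3EI) = 5/EI.
Slope continuity at C: θ_0 = M_C·5/EI, so M_C = 48.89/5 = 9.778 kip·ft (hogging).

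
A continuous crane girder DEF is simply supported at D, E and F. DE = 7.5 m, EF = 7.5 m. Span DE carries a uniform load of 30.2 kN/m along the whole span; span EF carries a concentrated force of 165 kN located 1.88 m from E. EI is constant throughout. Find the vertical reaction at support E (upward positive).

Insert a hinge at E; M_E is the redundant, and each span becomes simply supported.
Rotations at E on the released spans (each span's end-slope, ×1/EI):
  span DE: UDL 30.2: wL³/(24EI) = 530.9/EI
  span EF: point load 165 at a = 1.88: Pab(L + b)/(6LEI) = 508.3/EI
  relative rotation θ_0 = (530.9 + 508.3)/EI = 1039/EI
A unit hogging moment at E produces rotation L₁/(3EI) + L₂/(3EI) = 5/EI.
Slope continuity at E: θ_0 = M_E·5/EI, so M_E = 1039/5 = 207.8 kN·m (hogging).
Span DE, ΣM about D with M_E applied at E: R_E^{DE}·7.5 = 849.4 + 207.8, so R_E^{DE} = 141 kN and R_D = 226.5 − 141 = 85.54 kN.
Span EF, ΣM about F: R_E^{EF}·7.5 = 927.3 + 207.8, so R_E^{EF} = 151.4 kN and R_F = 165 − 151.4 = 13.65 kN.
R_E = 141 + 151.4 = 292.3 kN.

R_E = 292.3 kN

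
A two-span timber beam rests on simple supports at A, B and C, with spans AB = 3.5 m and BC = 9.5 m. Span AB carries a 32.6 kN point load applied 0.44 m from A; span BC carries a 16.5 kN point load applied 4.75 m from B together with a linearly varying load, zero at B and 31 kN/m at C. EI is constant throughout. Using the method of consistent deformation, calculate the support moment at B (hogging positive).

M_B = 142.6 kN·m

Take M_B as the redundant. Released structure: two simple spans AB and BC with a hinge at B.
End slopes at the hinge B, treating each span as simply supported:
  span AB: point load 32.6 at a = 0.44: Pab(L + a)/(6LEI) = 8.235/EI
  span BC: point load 16.5 at a = 4.75: Pab(L + b)/(6LEI) = 93.07/EI
  span BC: triangular load, peak 31: 7w₀L³/(360EI) = 516.8/EI
  relative rotation θ_0 = (8.235 + 609.9)/EI = 618.1/EI
A unit hogging moment at B produces rotation L₁/(3EI) + L₂/(3EI) = 4.333/EI.
Slope continuity at B: θ_0 = M_B·4.333/EI, so M_B = 618.1/4.333 = 142.6 kN·m (hogging).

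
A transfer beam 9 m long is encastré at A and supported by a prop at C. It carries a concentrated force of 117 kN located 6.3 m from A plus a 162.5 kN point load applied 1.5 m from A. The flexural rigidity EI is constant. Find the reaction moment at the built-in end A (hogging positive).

Choose R_C as the redundant. The primary structure is the cantilever fixed at A.
Primary-structure tip deflection at C by superposition:
  point load 117 at a = 6.3: Pa²(3L − a)/(6EI) = 16021/EI
  point load 162.5 at a = 1.5: Pa²(3L − a)/(6EI) = 1554/EI
  δ_0 = 17575/EI
Flexibility coefficient — unit upward force at C: δ_{CC} = L³/(3EI) = 243/EI.
Compatibility at C: δ_0 − R_C·δ_{CC} = 0, so R_C = 17575/243 = 72.32 kN.
Moment equilibrium about A: M_A = Σ(load moments about A) − R_C·L = 980.9 − 72.32×9 = 329.9 kN·m.

M_A = 329.9 kN·m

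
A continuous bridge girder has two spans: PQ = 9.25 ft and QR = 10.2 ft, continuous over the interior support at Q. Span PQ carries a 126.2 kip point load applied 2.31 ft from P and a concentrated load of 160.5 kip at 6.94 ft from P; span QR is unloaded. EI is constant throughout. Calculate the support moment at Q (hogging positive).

M_Q = 180.8 kip·ft

Take M_Q as the redundant. Released structure: two simple spans PQ and QR with a hinge at Q.
Discontinuity in slope at Q on the released structure — sum the simple-span end rotations:
  span PQ: point load 126.2 at a = 2.31: Pab(L + a)/(6LEI) = 421.4/EI
  span PQ: point load 160.5 at a = 6.94: Pab(L + a)/(6LEI) = 750.6/EI
  relative rotation θ_0 = (1172 + 0)/EI = 1172/EI
A unit hogging moment at Q produces rotation L₁/(3EI) + L₂/(3EI) = 6.483/EI.
Slope continuity at Q: θ_0 = M_Q·6.483/EI, so M_Q = 1172/6.483 = 180.8 kip·ft (hogging).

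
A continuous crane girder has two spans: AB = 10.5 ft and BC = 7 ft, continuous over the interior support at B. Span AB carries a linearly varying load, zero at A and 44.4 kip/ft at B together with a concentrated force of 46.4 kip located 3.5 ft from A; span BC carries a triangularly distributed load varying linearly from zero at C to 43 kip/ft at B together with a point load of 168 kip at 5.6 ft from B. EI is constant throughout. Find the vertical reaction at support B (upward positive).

Release continuity at B by inserting a hinge; the redundant is the internal moment M_B. The primary structure is two simply-supported spans AB and BC.
Discontinuity in slope at B on the released structure — sum the simple-span end rotations:
  span AB: triangular load, peak 44.4: w₀L³/(45EI) = 1142/EI
  span AB: point load 46.4 at a = 3.5: Pab(L + a)/(6LEI) = 252.6/EI
  span BC: triangular load, peak 43: w₀L³/(45EI) = 327.8/EI
  span BC: point load 168 at a = 5.6: Pab(L + b)/(6LEI) = 263.4/EI
  relative rotation θ_0 = (1395 + 591.2)/EI = 1986/EI
A unit hogging moment at B produces rotation L₁/(3EI) + L₂/(3EI) = 5.833/EI.
Compatibility: M_B·(L₁+L₂)/(3EI) = θ_0, giving M_B = 340.5 kip·ft (hogging).
Span AB, ΣM about A with M_B applied at B: R_B^{AB}·10.5 = 1794 + 340.5, so R_B^{AB} = 203.3 kip and R_A = 279.5 − 203.3 = 76.21 kip.
Span BC, ΣM about C: R_B^{BC}·7 = 937.5 + 340.5, so R_B^{BC} = 182.6 kip and R_C = 318.5 − 182.6 = 135.9 kip.
R_B = 203.3 + 182.6 = 385.9 kip.

R_B = 385.9 kip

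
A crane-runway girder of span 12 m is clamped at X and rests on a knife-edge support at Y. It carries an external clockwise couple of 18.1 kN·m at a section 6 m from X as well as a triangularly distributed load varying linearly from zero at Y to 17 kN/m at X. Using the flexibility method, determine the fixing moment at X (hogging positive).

M_X = 160.9 kN·m

Release the roller at Y. Primary structure: cantilever fixed at X.
Free-end deflection of the primary structure under the applied loading (downward +):
  clockwise couple 18.1 at a = 6: M₀a(2L − a)/(2EI) = 977.4/EI
  triangular load, peak 17 at the fixed end: w₀L⁴/(30EI) = 11750/EI
  δ_0 = 12728/EI
Tip deflection under a unit load at Y: L³/(3EI) = 576/EI.
Compatibility at Y: δ_0 − R_Y·δ_{YY} = 0, so R_Y = 12728/576 = 22.1 kN.
Moment equilibrium about X: M_X = Σ(load moments about X) − R_Y·L = 426.1 − 22.1×12 = 160.9 kN·m.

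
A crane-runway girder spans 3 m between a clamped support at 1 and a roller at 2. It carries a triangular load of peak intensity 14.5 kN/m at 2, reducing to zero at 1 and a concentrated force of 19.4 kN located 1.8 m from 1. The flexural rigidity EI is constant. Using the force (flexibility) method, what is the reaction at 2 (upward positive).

Remove the prop at 2; the released (primary) structure is a cantilever built in at 1.
Free-end deflection of the primary structure under the applied loading (downward +):
  triangular load, peak 14.5 at the free end: 11w₀L⁴/(120EI) = 107.7/EI
  point load 19.4 at a = 1.8: Pa²(3L − a)/(6EI) = 75.43/EI
  δ_0 = 183.1/EI
Tip deflection under a unit load at 2: L³/(3EI) = 9/EI.
The prop prevents deflection at 2: R_2 = δ_0/δ_{22} = 183.1/9 = 20.34 kN.

R_2 = 20.34 kN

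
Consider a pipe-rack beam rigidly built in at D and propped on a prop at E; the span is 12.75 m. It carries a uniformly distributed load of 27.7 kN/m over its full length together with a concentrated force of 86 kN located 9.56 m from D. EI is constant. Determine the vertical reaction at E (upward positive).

Release the roller at E. Primary structure: cantilever fixed at D.
Free-end deflection of the primary structure under the applied loading (downward +):
  UDL 27.7: wL⁴/(8EI) = 91502/EI
  point load 86 at a = 9.56: Pa²(3L − a)/(6EI) = 37583/EI
  δ_0 = 129085/EI
Flexibility coefficient — unit upward force at E: δ_{EE} = L³/(3EI) = 690.9/EI.
The prop prevents deflection at E: R_E = δ_0/δ_{EE} = 129085/690.9 = 186.8 kN.

R_E = 186.8 kN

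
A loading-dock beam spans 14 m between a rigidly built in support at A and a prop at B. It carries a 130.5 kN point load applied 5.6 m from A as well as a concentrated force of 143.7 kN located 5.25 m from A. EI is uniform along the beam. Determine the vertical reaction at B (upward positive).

Release the roller at B. Primary structure: cantilever fixed at A.
Free-end deflection of the primary structure under the applied loading (downward +):
  point load 130.5 at a = 5.6: Pa²(3L − a)/(6EI) = 24828/EI
  point load 143.7 at a = 5.25: Pa²(3L − a)/(6EI) = 24259/EI
  δ_0 = 49087/EI
Flexibility coefficient — unit upward force at B: δ_{BB} = L³/(3EI) = 914.7/EI.
The prop prevents deflection at B: R_B = δ_0/δ_{BB} = 49087/914.7 = 53.67 kN.

R_B = 53.67 kN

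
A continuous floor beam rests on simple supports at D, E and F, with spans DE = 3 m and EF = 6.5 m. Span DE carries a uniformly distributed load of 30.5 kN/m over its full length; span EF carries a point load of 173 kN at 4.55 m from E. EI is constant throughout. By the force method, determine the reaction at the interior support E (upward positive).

R_E = 154.1 kN

Insert a hinge at E; M_E is the redundant, and each span becomes simply supported.
End slopes at the hinge E, treating each span as simply supported:
  span DE: UDL 30.5: wL³/(24EI) = 34.31/EI
  span EF: point load 173 at a = 4.55: Pab(L + b)/(6LEI) = 332.6/EI
  relative rotation θ_0 = (34.31 + 332.6)/EI = 366.9/EI
A unit hogging moment at E produces rotation L₁/(3EI) + L₂/(3EI) = 3.167/EI.
Slope continuity at E: θ_0 = M_E·3.167/EI, so M_E = 366.9/3.167 = 115.9 kN·m (hogging).
Span DE, ΣM about D with M_E applied at E: R_E^{DE}·3 = 137.2 + 115.9, so R_E^{DE} = 84.37 kN and R_D = 91.5 − 84.37 = 7.131 kN.
Span EF, ΣM about F: R_E^{EF}·6.5 = 337.4 + 115.9, so R_E^{EF} = 69.72 kN and R_F = 173 − 69.72 = 103.3 kN.
R_E = 84.37 + 69.72 = 154.1 kN.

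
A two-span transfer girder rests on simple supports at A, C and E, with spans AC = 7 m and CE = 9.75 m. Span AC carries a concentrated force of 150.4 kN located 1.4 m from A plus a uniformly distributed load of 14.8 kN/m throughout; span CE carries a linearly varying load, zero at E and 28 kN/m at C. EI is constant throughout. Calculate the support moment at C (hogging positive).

Release continuity at C by inserting a hinge; the redundant is the internal moment M_C. The primary structure is two simply-supported spans AC and CE.
Rotations at C on the released spans (each span's end-slope, ×1/EI):
  span AC: point load 150.4 at a = 1.4: Pab(L + a)/(6LEI) = 235.8/EI
  span AC: UDL 14.8: wL³/(24EI) = 211.5/EI
  span CE: triangular load, peak 28: w₀L³/(45EI) = 576.7/EI
  relative rotation θ_0 = (447.3 + 576.7)/EI = 1024/EI
A unit hogging moment at C produces rotation L₁/(3EI) + L₂/(3EI) = 5.583/EI.
Compatibility: M_C·(L₁+L₂)/(3EI) = θ_0, giving M_C = 183.4 kN·m (hogging).

M_C = 183.4 kN·m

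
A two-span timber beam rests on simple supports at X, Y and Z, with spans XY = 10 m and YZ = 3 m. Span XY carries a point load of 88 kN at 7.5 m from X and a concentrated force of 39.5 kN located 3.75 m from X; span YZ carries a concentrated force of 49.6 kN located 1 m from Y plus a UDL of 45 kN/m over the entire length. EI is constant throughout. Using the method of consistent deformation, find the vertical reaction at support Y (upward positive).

Take M_Y as the redundant. Released structure: two simple spans XY and YZ with a hinge at Y.
End slopes at the hinge Y, treating each span as simply supported:
  span XY: point load 88 at a = 7.5: Pab(L + a)/(6LEI) = 481.2/EI
  span XY: point load 39.5 at a = 3.75: Pab(L + a)/(6LEI) = 212.2/EI
  span YZ: point load 49.6 at a = 1: Pab(L + b)/(6LEI) = 27.56/EI
  span YZ: UDL 45: wL³/(24EI) = 50.62/EI
  relative rotation θ_0 = (693.4 + 78.18)/EI = 771.6/EI
A unit hogging moment at Y produces rotation L₁/(3EI) + L₂/(3EI) = 4.333/EI.
Compatibility: M_Y·(L₁+L₂)/(3EI) = θ_0, giving M_Y = 178.1 kN·m (hogging).
Span XY, ΣM about X with M_Y applied at Y: R_Y^{XY}·10 = 808.1 + 178.1, so R_Y^{XY} = 98.62 kN and R_X = 127.5 − 98.62 = 28.88 kN.
Span YZ, ΣM about Z: R_Y^{YZ}·3 = 301.7 + 178.1, so R_Y^{YZ} = 159.9 kN and R_Z = 184.6 − 159.9 = 24.68 kN.
R_Y = 98.62 + 159.9 = 258.5 kN.

R_Y = 258.5 kN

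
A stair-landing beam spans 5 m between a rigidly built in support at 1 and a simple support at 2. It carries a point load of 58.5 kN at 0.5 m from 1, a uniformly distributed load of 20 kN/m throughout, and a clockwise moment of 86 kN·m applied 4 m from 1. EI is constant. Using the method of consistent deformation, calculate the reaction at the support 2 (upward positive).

Choose R_2 as the redundant. The primary structure is the cantilever fixed at 1.
Primary-structure tip deflection at 2 by superposition:
  point load 58.5 at a = 0.5: Pa²(3L − a)/(6EI) = 35.34/EI
  UDL 20: wL⁴/(8EI) = 1562/EI
  clockwise couple 86 at a = 4: M₀a(2L − a)/(2EI) = 1032/EI
  δ_0 = 2630/EI
Tip deflection under a unit load at 2: L³/(3EI) = 41.67/EI.
The prop prevents deflection at 2: R_2 = δ_0/δ_{22} = 2630/41.67 = 63.12 kN.

R_2 = 63.12 kN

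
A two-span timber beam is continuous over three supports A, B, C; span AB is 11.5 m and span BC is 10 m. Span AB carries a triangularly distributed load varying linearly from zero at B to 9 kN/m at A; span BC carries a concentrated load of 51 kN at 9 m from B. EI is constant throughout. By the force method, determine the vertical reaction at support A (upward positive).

Release continuity at B by inserting a hinge; the redundant is the internal moment M_B. The primary structure is two simply-supported spans AB and BC.
Discontinuity in slope at B on the released structure — sum the simple-span end rotations:
  span AB: triangular load, peak 9: 7w₀L³/(360EI) = 266.2/EI
  span BC: point load 51 at a = 9: Pab(L + b)/(6LEI) = 84.15/EI
  relative rotation θ_0 = (266.2 + 84.15)/EI = 350.3/EI
A unit hogging moment at B produces rotation L₁/(3EI) + L₂/(3EI) = 7.167/EI.
Compatibility: M_B·(L₁+L₂)/(3EI) = θ_0, giving M_B = 48.88 kN·m (hogging).
Span AB, ΣM about A with M_B applied at B: R_B^{AB}·11.5 = 198.4 + 48.88, so R_B^{AB} = 21.5 kN and R_A = 51.75 − 21.5 = 30.25 kN.

R_A = 30.25 kN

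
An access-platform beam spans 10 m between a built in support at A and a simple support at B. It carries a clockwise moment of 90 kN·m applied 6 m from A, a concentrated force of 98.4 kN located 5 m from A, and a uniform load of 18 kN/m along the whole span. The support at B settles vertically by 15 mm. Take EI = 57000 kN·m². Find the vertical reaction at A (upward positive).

R_A = 171.4 kN

Remove the prop at B; the released (primary) structure is a cantilever built in at A.
Free-end deflection of the primary structure under the applied loading (downward +):
  clockwise couple 90 at a = 6: M₀a(2L − a)/(2EI) = 3780/EI
  point load 98.4 at a = 5: Pa²(3L − a)/(6EI) = 10250/EI
  UDL 18: wL⁴/(8EI) = 22500/EI
  δ_0 = 36530/EI
Flexibility coefficient — unit upward force at B: δ_{BB} = L³/(3EI) = 333.3/EI.
With EI = 57000 kN·m²: δ_0 = 0.64088 m and δ_{BB} = 0.005848 m/kN.
Compatibility — the beam at B must follow the support down by 0.015 m: δ_0 − R_B·δ_{BB} = 0.015, so R_B = (0.64088 − 0.015)/0.005848 = 107 kN.
Vertical equilibrium: R_A = ΣP − R_B = 278.4 − 107 = 171.4 kN.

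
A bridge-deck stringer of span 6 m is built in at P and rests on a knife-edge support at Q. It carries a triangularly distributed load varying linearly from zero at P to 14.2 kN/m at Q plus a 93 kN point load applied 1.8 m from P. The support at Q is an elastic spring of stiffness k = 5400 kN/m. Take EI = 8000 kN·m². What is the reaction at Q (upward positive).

R_Q = 34.03 kN

Release the roller at Q. Primary structure: cantilever fixed at P.
Deflection at Q on the released cantilever, summing each load's contribution:
  triangular load, peak 14.2 at the free end: 11w₀L⁴/(120EI) = 1687/EI
  point load 93 at a = 1.8: Pa²(3L − a)/(6EI) = 813.6/EI
  δ_0 = 2501/EI
Flexibility coefficient — unit upward force at Q: δ_{QQ} = L³/(3EI) = 72/EI.
With EI = 8000 kN·m²: δ_0 = 0.31257 m and δ_{QQ} = 0.009 m/kN.
Compatibility — the spring shortens by R_Q/k under the reaction it provides: δ_0 − R_Q·δ_{QQ} = R_Q/k. With 1/k = 0.000185 m/kN, R_Q = δ_0 / (δ_{QQ} + 1/k) = 0.31257 / (0.009 + 0.000185) = 34.03 kN.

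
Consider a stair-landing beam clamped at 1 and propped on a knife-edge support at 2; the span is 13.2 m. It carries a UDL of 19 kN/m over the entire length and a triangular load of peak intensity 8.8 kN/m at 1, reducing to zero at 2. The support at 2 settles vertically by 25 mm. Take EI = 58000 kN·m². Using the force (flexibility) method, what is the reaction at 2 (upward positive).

R_2 = 103.8 kN

Remove the prop at 2; the released (primary) structure is a cantilever built in at 1.
Deflection at 2 on the released cantilever, summing each load's contribution:
  UDL 19: wL⁴/(8EI) = 72104/EI
  triangular load, peak 8.8 at the fixed end: w₀L⁴/(30EI) = 8905/EI
  δ_0 = 81009/EI
Tip deflection under a unit load at 2: L³/(3EI) = 766.7/EI.
With EI = 58000 kN·m²: δ_0 = 1.3967 m and δ_{22} = 0.013218 m/kN.
Compatibility — the beam at 2 must follow the support down by 0.025 m: δ_0 − R_2·δ_{22} = 0.025, so R_2 = (1.3967 − 0.025)/0.013218 = 103.8 kN.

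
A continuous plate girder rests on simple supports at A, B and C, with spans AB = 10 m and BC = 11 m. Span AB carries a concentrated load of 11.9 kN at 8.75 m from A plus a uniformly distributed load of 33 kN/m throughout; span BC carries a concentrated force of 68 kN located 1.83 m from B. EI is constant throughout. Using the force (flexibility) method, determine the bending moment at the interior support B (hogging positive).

Insert a hinge at B; M_B is the redundant, and each span becomes simply supported.
Discontinuity in slope at B on the released structure — sum the simple-span end rotations:
  span AB: point load 11.9 at a = 8.75: Pab(L + a)/(6LEI) = 40.67/EI
  span AB: UDL 33: wL³/(24EI) = 1375/EI
  span BC: point load 68 at a = 1.83: Pab(L + b)/(6LEI) = 348.7/EI
  relative rotation θ_0 = (1416 + 348.7)/EI = 1764/EI
A unit hogging moment at B produces rotation L₁/(3EI) + L₂/(3EI) = 7/EI.
Compatibility: M_B·(L₁+L₂)/(3EI) = θ_0, giving M_B = 252.1 kN·m (hogging).

M_B = 252.1 kN·m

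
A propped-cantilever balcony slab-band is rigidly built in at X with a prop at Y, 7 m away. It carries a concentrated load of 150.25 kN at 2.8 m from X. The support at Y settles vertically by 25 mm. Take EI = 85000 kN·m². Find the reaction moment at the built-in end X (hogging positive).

Take the reaction at Y as the redundant and release it; the primary structure is a cantilever fixed at X.
Free-end deflection of the primary structure under the applied loading (downward +):
  point load 150.25 at a = 2.8: Pa²(3L − a)/(6EI) = 3573/EI
Tip deflection under a unit load at Y: L³/(3EI) = 114.3/EI.
With EI = 85000 kN·m²: δ_0 = 0.042037 m and δ_{YY} = 0.001345 m/kN.
Compatibility — the beam at Y must follow the support down by 0.025 m: δ_0 − R_Y·δ_{YY} = 0.025, so R_Y = (0.042037 − 0.025)/0.001345 = 12.67 kN.
Moment equilibrium about X: M_X = Σ(load moments about X) − R_Y·L = 420.7 − 12.67×7 = 332 kN·m.

M_X = 332 kN·m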